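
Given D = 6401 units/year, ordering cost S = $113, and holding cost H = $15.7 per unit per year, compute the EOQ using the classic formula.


Formula: EOQ = sqrt(2 * D * S / H)
Numerator: 2 * 6401 * 113 = 1446626
2DS/H = 1446626 / 15.7 = 92141.8
EOQ = sqrt(92141.8) = 303.5 units

303.5 units


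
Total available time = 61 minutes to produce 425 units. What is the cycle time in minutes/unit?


Formula: CT = Available Time / Number of Units
CT = 61 min / 425 units
CT = 0.14 min/unit

0.14 min/unit


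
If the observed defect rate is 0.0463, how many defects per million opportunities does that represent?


DPMO = defect_rate * 1000000 = 0.0463 * 1000000

46300


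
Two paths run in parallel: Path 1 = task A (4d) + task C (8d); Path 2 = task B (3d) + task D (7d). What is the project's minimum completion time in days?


Path 1 = 4 + 8 = 12 days
Path 2 = 3 + 7 = 10 days
Duration = max(12, 10) = 12 days

12 days


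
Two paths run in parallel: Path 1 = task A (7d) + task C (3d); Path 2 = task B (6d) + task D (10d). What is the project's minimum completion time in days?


Path 1 = 7 + 3 = 10 days
Path 2 = 6 + 10 = 16 days
Duration = max(10, 16) = 16 days

16 days


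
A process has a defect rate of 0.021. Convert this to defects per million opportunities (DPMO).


DPMO = defect_rate * 1000000 = 0.021 * 1000000

21000


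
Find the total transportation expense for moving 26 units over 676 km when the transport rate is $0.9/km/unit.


TC = dist * cost * units = 676 * 0.9 * 26 = $15818.40

$15818.40


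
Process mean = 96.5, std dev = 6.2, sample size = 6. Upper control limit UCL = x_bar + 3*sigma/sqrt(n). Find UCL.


UCL = 96.5 + 3 * 6.2 / sqrt(6)

104.09


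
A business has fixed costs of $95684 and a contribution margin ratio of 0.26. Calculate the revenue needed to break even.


Formula: BER = Fixed Costs / Contribution Margin Ratio
BER = $95684 / 0.26
BER = $368015.38 (to the nearest cent)

$368015.38


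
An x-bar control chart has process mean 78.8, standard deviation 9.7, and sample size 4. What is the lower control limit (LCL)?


LCL = 78.8 - 3 * 9.7 / sqrt(4)

64.25


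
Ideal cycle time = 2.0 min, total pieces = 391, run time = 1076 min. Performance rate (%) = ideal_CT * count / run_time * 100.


Formula: Performance = (Ideal CT * Total Count) / Run Time * 100
Ideal output time = 2.0 * 391 = 782.0 min
Performance = 782.0 / 1076 * 100 = 72.7%

72.7%


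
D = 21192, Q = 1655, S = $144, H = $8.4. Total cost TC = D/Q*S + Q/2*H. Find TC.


TC = 21192/1655 * 144 + 1655/2 * 8.4

$8794.90


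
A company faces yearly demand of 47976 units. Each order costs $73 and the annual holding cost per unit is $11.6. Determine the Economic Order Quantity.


Formula: EOQ = sqrt(2 * D * S / H)
Numerator: 2 * 47976 * 73 = 7004496
2DS/H = 7004496 / 11.6 = 603835.9
EOQ = sqrt(603835.9) = 777.1 units

777.1 units


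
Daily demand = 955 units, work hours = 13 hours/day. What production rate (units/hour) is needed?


Formula: Production Rate = Daily Demand / Available Hours
Rate = 955 units/day / 13 hours/day
Rate = 73.5 units/hour

73.5 units/hour


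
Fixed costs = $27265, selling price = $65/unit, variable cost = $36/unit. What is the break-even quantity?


Formula: BEQ = Fixed Costs / (Price - Variable Cost)
Contribution margin = $65 - $36 = $29/unit
BEQ = ceil($27265 / $29/unit) = ceil(940.17) = 941 units

941 units


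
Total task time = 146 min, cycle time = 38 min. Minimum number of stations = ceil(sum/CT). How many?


Formula: N_min = ceil(Sum of Task Times / Cycle Time)
N_min = ceil(146 min / 38 min) = ceil(3.8421)
N_min = 4 stations

4


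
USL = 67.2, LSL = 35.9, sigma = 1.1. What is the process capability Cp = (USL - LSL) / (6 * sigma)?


Cp = (67.2 - 35.9) / (6 * 1.1)

4.74


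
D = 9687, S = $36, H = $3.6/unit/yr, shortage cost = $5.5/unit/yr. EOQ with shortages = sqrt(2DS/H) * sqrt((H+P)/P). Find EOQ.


Formula: EOQ* = sqrt(2DS/H) * sqrt((H+P)/P)
Base EOQ = sqrt(2*9687*36/3.6) = 440.16 units
Correction = sqrt((3.6+5.5)/5.5) = 1.28629
EOQ* = 440.16 * 1.28629 = 566.2 units

566.2 units


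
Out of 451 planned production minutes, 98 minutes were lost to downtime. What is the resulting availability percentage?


Formula: Availability = (Planned Time - Downtime) / Planned Time * 100
Uptime = 451 - 98 = 353 min
Availability = 353 / 451 * 100 = 78.3%

78.3%


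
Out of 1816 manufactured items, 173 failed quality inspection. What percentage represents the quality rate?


Formula: Quality Rate = Good Pieces / Total Pieces * 100
Good pieces = 1816 - 173 = 1643
QR = 1643 / 1816 * 100 = 90.5%

90.5%


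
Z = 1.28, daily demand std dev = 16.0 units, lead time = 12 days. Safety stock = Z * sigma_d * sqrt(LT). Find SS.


Formula: SS = z * sigma_d * sqrt(LT)
sqrt(LT) = sqrt(12) = 3.4641
SS = 1.28 * 16.0 * 3.4641
SS = 70.9 units

70.9 units


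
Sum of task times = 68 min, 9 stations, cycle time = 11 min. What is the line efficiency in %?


Formula: Efficiency = Sum of Task Times / (N_stations * CT) * 100
Total station capacity = 9 stations * 11 min = 99 min
Efficiency = 68 / 99 * 100 = 68.7%

68.7%


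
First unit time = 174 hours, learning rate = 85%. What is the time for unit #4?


Formula: T_n = T_1 * (learning_rate)^(log2(n)) where learning_rate = rate/100
Doublings = log2(4) = 2
T_n = 174 * 0.85^2
T_n = 174 * 0.7225 = 125.7 hours

125.7 hours


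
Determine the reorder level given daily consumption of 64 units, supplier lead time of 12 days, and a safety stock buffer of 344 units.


Formula: ROP = (Daily Demand * Lead Time) + Safety Stock
Demand during lead time = 64 * 12 = 768 units
ROP = 768 + 344 = 1112 units

1112 units


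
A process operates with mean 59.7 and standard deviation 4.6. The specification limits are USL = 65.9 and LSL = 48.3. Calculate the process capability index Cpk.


Cpu = (65.9 - 59.7) / (3 * 4.6) = 0.45
Cpl = (59.7 - 48.3) / (3 * 4.6) = 0.83
Cpk = min(0.45, 0.83) = 0.45

0.45


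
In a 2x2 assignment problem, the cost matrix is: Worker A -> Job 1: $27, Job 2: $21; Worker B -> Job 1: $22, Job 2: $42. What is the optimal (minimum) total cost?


Option 1: A->1 + B->2 = $27 + $42 = $69
Option 2: A->2 + B->1 = $21 + $22 = $43
Min cost = min($69, $43) = $43

$43


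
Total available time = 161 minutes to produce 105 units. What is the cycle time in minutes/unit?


Formula: CT = Available Time / Number of Units
CT = 161 min / 105 units
CT = 1.53 min/unit

1.53 min/unit


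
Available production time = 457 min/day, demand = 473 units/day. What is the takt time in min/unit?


Formula: Takt Time = Available Production Time / Customer Demand
Takt = 457 min/day / 473 units/day
Takt = 0.97 min/unit

0.97 min/unit


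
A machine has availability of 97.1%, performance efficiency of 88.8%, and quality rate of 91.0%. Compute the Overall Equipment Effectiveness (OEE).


Formula: OEE = Availability * Performance * Quality / 10000
A * P = 97.1% * 88.8% / 100 = 86.22%
OEE = 86.22% * 91.0% / 100 = 78.5%

78.5%


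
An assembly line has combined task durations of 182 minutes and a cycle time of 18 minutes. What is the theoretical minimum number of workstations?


Formula: N_min = ceil(Sum of Task Times / Cycle Time)
N_min = ceil(182 min / 18 min) = ceil(10.1111)
N_min = 11 stations

11


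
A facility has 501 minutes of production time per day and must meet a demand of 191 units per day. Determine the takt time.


Formula: Takt Time = Available Production Time / Customer Demand
Takt = 501 min/day / 191 units/day
Takt = 2.62 min/unit

2.62 min/unit


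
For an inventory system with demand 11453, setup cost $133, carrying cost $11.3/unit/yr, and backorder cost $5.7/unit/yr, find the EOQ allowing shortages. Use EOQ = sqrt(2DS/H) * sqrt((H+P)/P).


Formula: EOQ* = sqrt(2DS/H) * sqrt((H+P)/P)
Base EOQ = sqrt(2*11453*133/11.3) = 519.23 units
Correction = sqrt((11.3+5.7)/5.7) = 1.72698
EOQ* = 519.23 * 1.72698 = 896.7 units

896.7 units


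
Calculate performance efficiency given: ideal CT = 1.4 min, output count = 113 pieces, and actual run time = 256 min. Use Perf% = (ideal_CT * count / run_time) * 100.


Formula: Performance = (Ideal CT * Total Count) / Run Time * 100
Ideal output time = 1.4 * 113 = 158.2 min
Performance = 158.2 / 256 * 100 = 61.8%

61.8%


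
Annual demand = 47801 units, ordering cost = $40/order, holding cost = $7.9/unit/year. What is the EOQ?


Formula: EOQ = sqrt(2 * D * S / H)
Numerator: 2 * 47801 * 40 = 3824080
2DS/H = 3824080 / 7.9 = 484060.8
EOQ = sqrt(484060.8) = 695.7 units

695.7 units


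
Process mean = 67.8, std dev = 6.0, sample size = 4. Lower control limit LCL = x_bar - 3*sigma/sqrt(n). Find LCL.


LCL = 67.8 - 3 * 6.0 / sqrt(4)

58.8


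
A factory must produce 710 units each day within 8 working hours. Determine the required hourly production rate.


Formula: Production Rate = Daily Demand / Available Hours
Rate = 710 units/day / 8 hours/day
Rate = 88.8 units/hour

88.8 units/hour


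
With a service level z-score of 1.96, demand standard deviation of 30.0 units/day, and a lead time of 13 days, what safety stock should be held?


Formula: SS = z * sigma_d * sqrt(LT)
sqrt(LT) = sqrt(13) = 3.6056
SS = 1.96 * 30.0 * 3.6056
SS = 212.0 units

212.0 units


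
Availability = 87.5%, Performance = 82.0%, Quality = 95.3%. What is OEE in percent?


Formula: OEE = Availability * Performance * Quality / 10000
A * P = 87.5% * 82.0% / 100 = 71.75%
OEE = 71.75% * 95.3% / 100 = 68.4%

68.4%


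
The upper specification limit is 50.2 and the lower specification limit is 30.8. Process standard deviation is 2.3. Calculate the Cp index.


Cp = (50.2 - 30.8) / (6 * 2.3)

1.41


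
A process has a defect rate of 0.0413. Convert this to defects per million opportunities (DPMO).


DPMO = defect_rate * 1000000 = 0.0413 * 1000000

41300


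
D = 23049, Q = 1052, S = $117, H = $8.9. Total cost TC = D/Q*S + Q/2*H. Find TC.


TC = 23049/1052 * 117 + 1052/2 * 8.9

$7244.83


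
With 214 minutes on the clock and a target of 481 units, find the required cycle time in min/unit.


Formula: CT = Available Time / Number of Units
CT = 214 min / 481 units
CT = 0.44 min/unit

0.44 min/unit


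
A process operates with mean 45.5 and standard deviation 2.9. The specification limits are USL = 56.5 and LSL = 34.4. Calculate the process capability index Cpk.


Cpu = (56.5 - 45.5) / (3 * 2.9) = 1.26
Cpl = (45.5 - 34.4) / (3 * 2.9) = 1.28
Cpk = min(1.26, 1.28) = 1.26

1.26


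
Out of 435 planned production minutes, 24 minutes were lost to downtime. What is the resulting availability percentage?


Formula: Availability = (Planned Time - Downtime) / Planned Time * 100
Uptime = 435 - 24 = 411 min
Availability = 411 / 435 * 100 = 94.5%

94.5%


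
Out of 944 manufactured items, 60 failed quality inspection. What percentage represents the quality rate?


Formula: Quality Rate = Good Pieces / Total Pieces * 100
Good pieces = 944 - 60 = 884
QR = 884 / 944 * 100 = 93.6%

93.6%


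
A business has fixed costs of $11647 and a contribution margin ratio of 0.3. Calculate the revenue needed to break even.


Formula: BER = Fixed Costs / Contribution Margin Ratio
BER = $11647 / 0.3
BER = $38823.33 (to the nearest cent)

$38823.33


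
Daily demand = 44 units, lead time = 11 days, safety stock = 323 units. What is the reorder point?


Formula: ROP = (Daily Demand * Lead Time) + Safety Stock
Demand during lead time = 44 * 11 = 484 units
ROP = 484 + 323 = 807 units

807 units


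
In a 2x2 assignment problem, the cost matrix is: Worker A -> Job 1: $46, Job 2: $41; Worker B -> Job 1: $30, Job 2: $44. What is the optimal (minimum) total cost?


Option 1: A->1 + B->2 = $46 + $44 = $90
Option 2: A->2 + B->1 = $41 + $30 = $71
Min cost = min($90, $71) = $71

$71


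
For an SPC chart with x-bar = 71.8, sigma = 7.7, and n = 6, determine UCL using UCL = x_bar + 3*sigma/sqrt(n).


UCL = 71.8 + 3 * 7.7 / sqrt(6)

81.23


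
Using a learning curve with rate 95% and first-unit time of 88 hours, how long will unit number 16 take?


Formula: T_n = T_1 * (learning_rate)^(log2(n)) where learning_rate = rate/100
Doublings = log2(16) = 4
T_n = 88 * 0.95^4
T_n = 88 * 0.8145 = 71.7 hours

71.7 hours


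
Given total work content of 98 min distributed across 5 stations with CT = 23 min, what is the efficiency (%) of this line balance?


Formula: Efficiency = Sum of Task Times / (N_stations * CT) * 100
Total station capacity = 5 stations * 23 min = 115 min
Efficiency = 98 / 115 * 100 = 85.2%

85.2%


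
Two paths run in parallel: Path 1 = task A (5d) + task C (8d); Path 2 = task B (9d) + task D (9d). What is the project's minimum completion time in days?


Path 1 = 5 + 8 = 13 days
Path 2 = 9 + 9 = 18 days
Duration = max(13, 18) = 18 days

18 days


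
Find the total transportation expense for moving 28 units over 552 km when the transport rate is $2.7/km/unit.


TC = dist * cost * units = 552 * 2.7 * 28 = $41731.20

$41731.20


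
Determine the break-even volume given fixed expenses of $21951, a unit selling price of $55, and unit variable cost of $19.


Formula: BEQ = Fixed Costs / (Price - Variable Cost)
Contribution margin = $55 - $19 = $36/unit
BEQ = ceil($21951 / $36/unit) = ceil(609.75) = 610 units

610 units


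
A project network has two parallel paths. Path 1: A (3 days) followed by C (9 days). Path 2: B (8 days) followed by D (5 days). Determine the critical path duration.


Path 1 = 3 + 9 = 12 days
Path 2 = 8 + 5 = 13 days
Duration = max(12, 13) = 13 days

13 days


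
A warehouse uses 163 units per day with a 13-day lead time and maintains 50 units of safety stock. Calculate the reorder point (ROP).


Formula: ROP = (Daily Demand * Lead Time) + Safety Stock
Demand during lead time = 163 * 13 = 2119 units
ROP = 2119 + 50 = 2169 units

2169 units


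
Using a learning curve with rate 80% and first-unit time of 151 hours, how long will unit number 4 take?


Formula: T_n = T_1 * (learning_rate)^(log2(n)) where learning_rate = rate/100
Doublings = log2(4) = 2
T_n = 151 * 0.8^2
T_n = 151 * 0.64 = 96.6 hours

96.6 hours


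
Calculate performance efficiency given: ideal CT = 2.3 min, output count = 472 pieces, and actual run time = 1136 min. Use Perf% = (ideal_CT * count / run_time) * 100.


Formula: Performance = (Ideal CT * Total Count) / Run Time * 100
Ideal output time = 2.3 * 472 = 1085.6 min
Performance = 1085.6 / 1136 * 100 = 95.6%

95.6%


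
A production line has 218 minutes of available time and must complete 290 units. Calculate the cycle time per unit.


Formula: CT = Available Time / Number of Units
CT = 218 min / 290 units
CT = 0.75 min/unit

0.75 min/unit


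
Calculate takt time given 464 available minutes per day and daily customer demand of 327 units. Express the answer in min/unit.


Formula: Takt Time = Available Production Time / Customer Demand
Takt = 464 min/day / 327 units/day
Takt = 1.42 min/unit

1.42 min/unit


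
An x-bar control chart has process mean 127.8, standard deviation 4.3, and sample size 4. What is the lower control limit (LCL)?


LCL = 127.8 - 3 * 4.3 / sqrt(4)

121.35


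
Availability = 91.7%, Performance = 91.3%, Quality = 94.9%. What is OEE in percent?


Formula: OEE = Availability * Performance * Quality / 10000
A * P = 91.7% * 91.3% / 100 = 83.72%
OEE = 83.72% * 94.9% / 100 = 79.5%

79.5%


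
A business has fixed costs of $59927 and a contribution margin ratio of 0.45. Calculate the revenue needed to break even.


Formula: BER = Fixed Costs / Contribution Margin Ratio
BER = $59927 / 0.45
BER = $133171.11 (to the nearest cent)

$133171.11


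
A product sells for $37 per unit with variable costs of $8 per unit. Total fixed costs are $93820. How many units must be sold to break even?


Formula: BEQ = Fixed Costs / (Price - Variable Cost)
Contribution margin = $37 - $8 = $29/unit
BEQ = ceil($93820 / $29/unit) = ceil(3235.17) = 3236 units

3236 units


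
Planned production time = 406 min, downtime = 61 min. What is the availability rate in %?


Formula: Availability = (Planned Time - Downtime) / Planned Time * 100
Uptime = 406 - 61 = 345 min
Availability = 345 / 406 * 100 = 85.0%

85.0%


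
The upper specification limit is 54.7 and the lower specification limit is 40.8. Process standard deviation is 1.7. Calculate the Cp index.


Cp = (54.7 - 40.8) / (6 * 1.7)

1.36


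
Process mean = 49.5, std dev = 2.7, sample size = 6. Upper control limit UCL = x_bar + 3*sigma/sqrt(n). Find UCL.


UCL = 49.5 + 3 * 2.7 / sqrt(6)

52.81


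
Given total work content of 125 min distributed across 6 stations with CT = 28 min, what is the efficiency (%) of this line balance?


Formula: Efficiency = Sum of Task Times / (N_stations * CT) * 100
Total station capacity = 6 stations * 28 min = 168 min
Efficiency = 125 / 168 * 100 = 74.4%

74.4%


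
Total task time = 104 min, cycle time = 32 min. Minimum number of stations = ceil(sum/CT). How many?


Formula: N_min = ceil(Sum of Task Times / Cycle Time)
N_min = ceil(104 min / 32 min) = ceil(3.25)
N_min = 4 stations

4


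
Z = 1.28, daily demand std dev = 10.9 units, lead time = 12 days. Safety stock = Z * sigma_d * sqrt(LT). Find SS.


Formula: SS = z * sigma_d * sqrt(LT)
sqrt(LT) = sqrt(12) = 3.4641
SS = 1.28 * 10.9 * 3.4641
SS = 48.3 units

48.3 units


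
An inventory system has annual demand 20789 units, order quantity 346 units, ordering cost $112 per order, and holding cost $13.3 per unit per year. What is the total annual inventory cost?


TC = 20789/346 * 112 + 346/2 * 13.3

$9030.29


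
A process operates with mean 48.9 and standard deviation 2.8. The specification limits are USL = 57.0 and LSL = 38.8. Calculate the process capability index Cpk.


Cpu = (57.0 - 48.9) / (3 * 2.8) = 0.96
Cpl = (48.9 - 38.8) / (3 * 2.8) = 1.2
Cpk = min(0.96, 1.2) = 0.96

0.96


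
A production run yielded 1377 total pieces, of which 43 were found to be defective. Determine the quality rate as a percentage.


Formula: Quality Rate = Good Pieces / Total Pieces * 100
Good pieces = 1377 - 43 = 1334
QR = 1334 / 1377 * 100 = 96.9%

96.9%


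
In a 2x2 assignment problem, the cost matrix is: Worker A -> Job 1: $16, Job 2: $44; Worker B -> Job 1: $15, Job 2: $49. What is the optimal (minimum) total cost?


Option 1: A->1 + B->2 = $16 + $49 = $65
Option 2: A->2 + B->1 = $44 + $15 = $59
Min cost = min($65, $59) = $59

$59


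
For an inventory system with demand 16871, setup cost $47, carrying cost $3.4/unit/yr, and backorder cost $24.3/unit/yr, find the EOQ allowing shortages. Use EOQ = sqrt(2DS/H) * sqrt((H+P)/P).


Formula: EOQ* = sqrt(2DS/H) * sqrt((H+P)/P)
Base EOQ = sqrt(2*16871*47/3.4) = 682.96 units
Correction = sqrt((3.4+24.3)/24.3) = 1.06767
EOQ* = 682.96 * 1.06767 = 729.2 units

729.2 units


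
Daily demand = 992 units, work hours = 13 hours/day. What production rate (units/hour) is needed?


Formula: Production Rate = Daily Demand / Available Hours
Rate = 992 units/day / 13 hours/day
Rate = 76.3 units/hour

76.3 units/hour


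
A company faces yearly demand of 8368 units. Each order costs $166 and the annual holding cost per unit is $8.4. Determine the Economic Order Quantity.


Formula: EOQ = sqrt(2 * D * S / H)
Numerator: 2 * 8368 * 166 = 2778176
2DS/H = 2778176 / 8.4 = 330735.2
EOQ = sqrt(330735.2) = 575.1 units

575.1 units


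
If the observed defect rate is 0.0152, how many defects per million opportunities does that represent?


DPMO = defect_rate * 1000000 = 0.0152 * 1000000

15200


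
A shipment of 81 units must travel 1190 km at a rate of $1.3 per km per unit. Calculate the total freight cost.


TC = dist * cost * units = 1190 * 1.3 * 81 = $125307.00

$125307.00


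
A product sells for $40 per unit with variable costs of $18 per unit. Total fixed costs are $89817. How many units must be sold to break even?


Formula: BEQ = Fixed Costs / (Price - Variable Cost)
Contribution margin = $40 - $18 = $22/unit
BEQ = ceil($89817 / $22/unit) = ceil(4082.59) = 4083 units

4083 units


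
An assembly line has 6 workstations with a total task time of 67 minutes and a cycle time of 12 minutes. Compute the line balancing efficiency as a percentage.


Formula: Efficiency = Sum of Task Times / (N_stations * CT) * 100
Total station capacity = 6 stations * 12 min = 72 min
Efficiency = 67 / 72 * 100 = 93.1%

93.1%


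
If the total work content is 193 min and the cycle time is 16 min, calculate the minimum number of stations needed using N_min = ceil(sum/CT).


Formula: N_min = ceil(Sum of Task Times / Cycle Time)
N_min = ceil(193 min / 16 min) = ceil(12.0625)
N_min = 13 stations

13


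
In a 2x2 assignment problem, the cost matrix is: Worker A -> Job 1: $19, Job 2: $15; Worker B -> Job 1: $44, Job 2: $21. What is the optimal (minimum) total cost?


Option 1: A->1 + B->2 = $19 + $21 = $40
Option 2: A->2 + B->1 = $15 + $44 = $59
Min cost = min($40, $59) = $40

$40


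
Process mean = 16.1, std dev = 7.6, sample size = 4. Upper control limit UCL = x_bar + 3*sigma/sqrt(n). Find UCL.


UCL = 16.1 + 3 * 7.6 / sqrt(4)

27.5


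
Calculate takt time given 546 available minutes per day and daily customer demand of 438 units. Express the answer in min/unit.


Formula: Takt Time = Available Production Time / Customer Demand
Takt = 546 min/day / 438 units/day
Takt = 1.25 min/unit

1.25 min/unit


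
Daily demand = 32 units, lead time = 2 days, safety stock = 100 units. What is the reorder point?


Formula: ROP = (Daily Demand * Lead Time) + Safety Stock
Demand during lead time = 32 * 2 = 64 units
ROP = 64 + 100 = 164 units

164 units


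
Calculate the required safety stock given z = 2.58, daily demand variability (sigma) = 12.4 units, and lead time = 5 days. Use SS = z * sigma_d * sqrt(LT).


Formula: SS = z * sigma_d * sqrt(LT)
sqrt(LT) = sqrt(5) = 2.2361
SS = 2.58 * 12.4 * 2.2361
SS = 71.5 units

71.5 units


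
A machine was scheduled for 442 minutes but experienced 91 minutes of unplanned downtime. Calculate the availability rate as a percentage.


Formula: Availability = (Planned Time - Downtime) / Planned Time * 100
Uptime = 442 - 91 = 351 min
Availability = 351 / 442 * 100 = 79.4%

79.4%


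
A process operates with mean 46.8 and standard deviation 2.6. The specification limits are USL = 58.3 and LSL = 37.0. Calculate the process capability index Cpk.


Cpu = (58.3 - 46.8) / (3 * 2.6) = 1.47
Cpl = (46.8 - 37.0) / (3 * 2.6) = 1.26
Cpk = min(1.47, 1.26) = 1.26

1.26


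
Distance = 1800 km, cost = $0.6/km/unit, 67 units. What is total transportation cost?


TC = dist * cost * units = 1800 * 0.6 * 67 = $72360.00

$72360.00


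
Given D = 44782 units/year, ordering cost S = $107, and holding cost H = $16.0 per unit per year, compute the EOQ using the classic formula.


Formula: EOQ = sqrt(2 * D * S / H)
Numerator: 2 * 44782 * 107 = 9583348
2DS/H = 9583348 / 16.0 = 598959.3
EOQ = sqrt(598959.3) = 773.9 units

773.9 units


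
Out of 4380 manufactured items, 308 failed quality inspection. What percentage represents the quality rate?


Formula: Quality Rate = Good Pieces / Total Pieces * 100
Good pieces = 4380 - 308 = 4072
QR = 4072 / 4380 * 100 = 93.0%

93.0%


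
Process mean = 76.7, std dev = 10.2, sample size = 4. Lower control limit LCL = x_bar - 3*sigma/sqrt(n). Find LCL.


LCL = 76.7 - 3 * 10.2 / sqrt(4)

61.4


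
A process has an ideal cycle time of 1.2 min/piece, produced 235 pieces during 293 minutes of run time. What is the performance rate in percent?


Formula: Performance = (Ideal CT * Total Count) / Run Time * 100
Ideal output time = 1.2 * 235 = 282.0 min
Performance = 282.0 / 293 * 100 = 96.2%

96.2%


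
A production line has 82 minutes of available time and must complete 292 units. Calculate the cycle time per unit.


Formula: CT = Available Time / Number of Units
CT = 82 min / 292 units
CT = 0.28 min/unit

0.28 min/unit


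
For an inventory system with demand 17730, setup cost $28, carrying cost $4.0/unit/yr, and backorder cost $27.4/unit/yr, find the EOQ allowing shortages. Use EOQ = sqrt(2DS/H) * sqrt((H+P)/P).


Formula: EOQ* = sqrt(2DS/H) * sqrt((H+P)/P)
Base EOQ = sqrt(2*17730*28/4.0) = 498.22 units
Correction = sqrt((4.0+27.4)/27.4) = 1.07051
EOQ* = 498.22 * 1.07051 = 533.3 units

533.3 units


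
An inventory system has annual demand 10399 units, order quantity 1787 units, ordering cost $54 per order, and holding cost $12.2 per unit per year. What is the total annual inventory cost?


TC = 10399/1787 * 54 + 1787/2 * 12.2

$11214.94


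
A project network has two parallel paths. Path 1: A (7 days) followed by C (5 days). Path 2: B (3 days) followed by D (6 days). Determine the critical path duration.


Path 1 = 7 + 5 = 12 days
Path 2 = 3 + 6 = 9 days
Duration = max(12, 9) = 12 days

12 days


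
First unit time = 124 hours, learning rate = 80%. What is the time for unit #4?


Formula: T_n = T_1 * (learning_rate)^(log2(n)) where learning_rate = rate/100
Doublings = log2(4) = 2
T_n = 124 * 0.8^2
T_n = 124 * 0.64 = 79.4 hours

79.4 hours


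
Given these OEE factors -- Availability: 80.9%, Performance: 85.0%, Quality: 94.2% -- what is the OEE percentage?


Formula: OEE = Availability * Performance * Quality / 10000
A * P = 80.9% * 85.0% / 100 = 68.77%
OEE = 68.77% * 94.2% / 100 = 64.8%

64.8%


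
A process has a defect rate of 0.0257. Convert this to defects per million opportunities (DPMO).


DPMO = defect_rate * 1000000 = 0.0257 * 1000000

25700


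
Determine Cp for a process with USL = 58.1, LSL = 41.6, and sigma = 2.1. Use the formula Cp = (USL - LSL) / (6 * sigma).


Cp = (58.1 - 41.6) / (6 * 2.1)

1.31


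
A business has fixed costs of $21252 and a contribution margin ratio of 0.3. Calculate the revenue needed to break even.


Formula: BER = Fixed Costs / Contribution Margin Ratio
BER = $21252 / 0.3
BER = $70840.00 (to the nearest cent)

$70840.00


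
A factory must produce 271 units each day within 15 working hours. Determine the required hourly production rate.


Formula: Production Rate = Daily Demand / Available Hours
Rate = 271 units/day / 15 hours/day
Rate = 18.1 units/hour

18.1 units/hour


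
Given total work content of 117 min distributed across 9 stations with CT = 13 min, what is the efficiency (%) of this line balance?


Formula: Efficiency = Sum of Task Times / (N_stations * CT) * 100
Total station capacity = 9 stations * 13 min = 117 min
Efficiency = 117 / 117 * 100 = 100.0%

100.0%


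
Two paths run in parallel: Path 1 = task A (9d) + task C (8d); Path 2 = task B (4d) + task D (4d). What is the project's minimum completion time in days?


Path 1 = 9 + 8 = 17 days
Path 2 = 4 + 4 = 8 days
Duration = max(17, 8) = 17 days

17 days


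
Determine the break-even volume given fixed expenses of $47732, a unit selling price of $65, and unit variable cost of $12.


Formula: BEQ = Fixed Costs / (Price - Variable Cost)
Contribution margin = $65 - $12 = $53/unit
BEQ = ceil($47732 / $53/unit) = ceil(900.6) = 901 units

901 units


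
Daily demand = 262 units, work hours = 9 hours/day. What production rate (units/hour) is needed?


Formula: Production Rate = Daily Demand / Available Hours
Rate = 262 units/day / 9 hours/day
Rate = 29.1 units/hour

29.1 units/hour


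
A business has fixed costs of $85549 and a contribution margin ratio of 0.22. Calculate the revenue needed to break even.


Formula: BER = Fixed Costs / Contribution Margin Ratio
BER = $85549 / 0.22
BER = $388859.09 (to the nearest cent)

$388859.09


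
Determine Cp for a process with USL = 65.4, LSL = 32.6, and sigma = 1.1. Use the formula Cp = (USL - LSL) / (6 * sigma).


Cp = (65.4 - 32.6) / (6 * 1.1)

4.97


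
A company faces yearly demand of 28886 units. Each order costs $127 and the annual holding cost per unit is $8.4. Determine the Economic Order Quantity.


Formula: EOQ = sqrt(2 * D * S / H)
Numerator: 2 * 28886 * 127 = 7337044
2DS/H = 7337044 / 8.4 = 873457.6
EOQ = sqrt(873457.6) = 934.6 units

934.6 units


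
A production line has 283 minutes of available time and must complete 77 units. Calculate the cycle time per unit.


Formula: CT = Available Time / Number of Units
CT = 283 min / 77 units
CT = 3.68 min/unit

3.68 min/unit


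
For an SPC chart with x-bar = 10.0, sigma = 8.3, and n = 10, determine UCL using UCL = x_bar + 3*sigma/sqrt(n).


UCL = 10.0 + 3 * 8.3 / sqrt(10)

17.87


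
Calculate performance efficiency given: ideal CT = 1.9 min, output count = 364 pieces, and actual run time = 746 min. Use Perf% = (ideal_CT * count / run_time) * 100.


Formula: Performance = (Ideal CT * Total Count) / Run Time * 100
Ideal output time = 1.9 * 364 = 691.6 min
Performance = 691.6 / 746 * 100 = 92.7%

92.7%


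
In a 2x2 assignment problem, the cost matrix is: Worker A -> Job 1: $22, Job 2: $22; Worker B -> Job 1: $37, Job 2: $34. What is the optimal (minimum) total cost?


Option 1: A->1 + B->2 = $22 + $34 = $56
Option 2: A->2 + B->1 = $22 + $37 = $59
Min cost = min($56, $59) = $56

$56


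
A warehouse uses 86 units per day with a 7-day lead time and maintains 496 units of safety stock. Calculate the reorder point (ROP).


Formula: ROP = (Daily Demand * Lead Time) + Safety Stock
Demand during lead time = 86 * 7 = 602 units
ROP = 602 + 496 = 1098 units

1098 units


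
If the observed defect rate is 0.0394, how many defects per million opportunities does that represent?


DPMO = defect_rate * 1000000 = 0.0394 * 1000000

39400


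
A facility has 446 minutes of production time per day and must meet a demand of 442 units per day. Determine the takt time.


Formula: Takt Time = Available Production Time / Customer Demand
Takt = 446 min/day / 442 units/day
Takt = 1.01 min/unit

1.01 min/unit


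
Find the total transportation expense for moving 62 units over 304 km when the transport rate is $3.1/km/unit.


TC = dist * cost * units = 304 * 3.1 * 62 = $58428.80

$58428.80


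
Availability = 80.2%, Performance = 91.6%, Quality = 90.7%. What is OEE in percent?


Formula: OEE = Availability * Performance * Quality / 10000
A * P = 80.2% * 91.6% / 100 = 73.46%
OEE = 73.46% * 90.7% / 100 = 66.6%

66.6%


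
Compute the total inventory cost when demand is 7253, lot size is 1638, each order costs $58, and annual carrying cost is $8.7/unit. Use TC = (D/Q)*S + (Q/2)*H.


TC = 7253/1638 * 58 + 1638/2 * 8.7

$7382.12


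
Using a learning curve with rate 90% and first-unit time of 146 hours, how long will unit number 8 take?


Formula: T_n = T_1 * (learning_rate)^(log2(n)) where learning_rate = rate/100
Doublings = log2(8) = 3
T_n = 146 * 0.9^3
T_n = 146 * 0.729 = 106.4 hours

106.4 hours


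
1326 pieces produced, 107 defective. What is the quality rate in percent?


Formula: Quality Rate = Good Pieces / Total Pieces * 100
Good pieces = 1326 - 107 = 1219
QR = 1219 / 1326 * 100 = 91.9%

91.9%


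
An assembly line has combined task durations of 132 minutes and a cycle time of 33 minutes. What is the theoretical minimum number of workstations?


Formula: N_min = ceil(Sum of Task Times / Cycle Time)
N_min = ceil(132 min / 33 min) = ceil(4.0)
N_min = 4 stations

4


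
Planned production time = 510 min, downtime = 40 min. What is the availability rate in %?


Formula: Availability = (Planned Time - Downtime) / Planned Time * 100
Uptime = 510 - 40 = 470 min
Availability = 470 / 510 * 100 = 92.2%

92.2%


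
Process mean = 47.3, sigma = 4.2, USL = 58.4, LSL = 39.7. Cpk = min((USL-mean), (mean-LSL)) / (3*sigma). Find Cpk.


Cpu = (58.4 - 47.3) / (3 * 4.2) = 0.88
Cpl = (47.3 - 39.7) / (3 * 4.2) = 0.6
Cpk = min(0.88, 0.6) = 0.6

0.6


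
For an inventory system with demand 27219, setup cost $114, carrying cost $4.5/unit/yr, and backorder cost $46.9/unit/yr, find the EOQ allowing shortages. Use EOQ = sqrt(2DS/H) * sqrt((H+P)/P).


Formula: EOQ* = sqrt(2DS/H) * sqrt((H+P)/P)
Base EOQ = sqrt(2*27219*114/4.5) = 1174.35 units
Correction = sqrt((4.5+46.9)/46.9) = 1.04688
EOQ* = 1174.35 * 1.04688 = 1229.4 units

1229.4 units


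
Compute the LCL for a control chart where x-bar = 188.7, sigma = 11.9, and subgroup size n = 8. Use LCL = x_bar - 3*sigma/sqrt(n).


LCL = 188.7 - 3 * 11.9 / sqrt(8)

176.08


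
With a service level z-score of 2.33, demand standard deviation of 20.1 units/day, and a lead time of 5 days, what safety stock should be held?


Formula: SS = z * sigma_d * sqrt(LT)
sqrt(LT) = sqrt(5) = 2.2361
SS = 2.33 * 20.1 * 2.2361
SS = 104.7 units

104.7 units


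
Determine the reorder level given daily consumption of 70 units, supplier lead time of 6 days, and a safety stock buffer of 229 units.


Formula: ROP = (Daily Demand * Lead Time) + Safety Stock
Demand during lead time = 70 * 6 = 420 units
ROP = 420 + 229 = 649 units

649 units


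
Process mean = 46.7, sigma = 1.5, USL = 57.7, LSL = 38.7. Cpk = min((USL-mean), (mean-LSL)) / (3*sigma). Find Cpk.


Cpu = (57.7 - 46.7) / (3 * 1.5) = 2.44
Cpl = (46.7 - 38.7) / (3 * 1.5) = 1.78
Cpk = min(2.44, 1.78) = 1.78

1.78


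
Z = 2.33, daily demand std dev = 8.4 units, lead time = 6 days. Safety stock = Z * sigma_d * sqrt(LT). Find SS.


Formula: SS = z * sigma_d * sqrt(LT)
sqrt(LT) = sqrt(6) = 2.4495
SS = 2.33 * 8.4 * 2.4495
SS = 47.9 units

47.9 units


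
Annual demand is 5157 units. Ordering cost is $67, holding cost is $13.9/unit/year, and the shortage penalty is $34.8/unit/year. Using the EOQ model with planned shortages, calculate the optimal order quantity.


Formula: EOQ* = sqrt(2DS/H) * sqrt((H+P)/P)
Base EOQ = sqrt(2*5157*67/13.9) = 222.97 units
Correction = sqrt((13.9+34.8)/34.8) = 1.18297
EOQ* = 222.97 * 1.18297 = 263.8 units

263.8 units


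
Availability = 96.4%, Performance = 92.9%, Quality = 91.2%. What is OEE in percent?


Formula: OEE = Availability * Performance * Quality / 10000
A * P = 96.4% * 92.9% / 100 = 89.56%
OEE = 89.56% * 91.2% / 100 = 81.7%

81.7%


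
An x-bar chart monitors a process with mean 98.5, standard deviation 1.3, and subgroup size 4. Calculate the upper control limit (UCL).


UCL = 98.5 + 3 * 1.3 / sqrt(4)

100.45


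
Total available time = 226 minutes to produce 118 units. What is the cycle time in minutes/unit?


Formula: CT = Available Time / Number of Units
CT = 226 min / 118 units
CT = 1.92 min/unit

1.92 min/unit


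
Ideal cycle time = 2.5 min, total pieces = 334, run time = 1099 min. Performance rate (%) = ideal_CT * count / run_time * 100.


Formula: Performance = (Ideal CT * Total Count) / Run Time * 100
Ideal output time = 2.5 * 334 = 835.0 min
Performance = 835.0 / 1099 * 100 = 76.0%

76.0%


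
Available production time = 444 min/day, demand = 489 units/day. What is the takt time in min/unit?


Formula: Takt Time = Available Production Time / Customer Demand
Takt = 444 min/day / 489 units/day
Takt = 0.91 min/unit

0.91 min/unit


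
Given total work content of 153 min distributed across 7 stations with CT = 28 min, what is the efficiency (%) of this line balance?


Formula: Efficiency = Sum of Task Times / (N_stations * CT) * 100
Total station capacity = 7 stations * 28 min = 196 min
Efficiency = 153 / 196 * 100 = 78.1%

78.1%


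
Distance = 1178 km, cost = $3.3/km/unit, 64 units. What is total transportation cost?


TC = dist * cost * units = 1178 * 3.3 * 64 = $248793.60

$248793.60


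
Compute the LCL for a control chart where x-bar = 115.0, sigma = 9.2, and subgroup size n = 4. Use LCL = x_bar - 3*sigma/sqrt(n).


LCL = 115.0 - 3 * 9.2 / sqrt(4)

101.2


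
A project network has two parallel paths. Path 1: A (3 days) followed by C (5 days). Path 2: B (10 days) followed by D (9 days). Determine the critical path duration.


Path 1 = 3 + 5 = 8 days
Path 2 = 10 + 9 = 19 days
Duration = max(8, 19) = 19 days

19 days


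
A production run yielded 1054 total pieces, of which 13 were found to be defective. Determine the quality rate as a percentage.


Formula: Quality Rate = Good Pieces / Total Pieces * 100
Good pieces = 1054 - 13 = 1041
QR = 1041 / 1054 * 100 = 98.8%

98.8%


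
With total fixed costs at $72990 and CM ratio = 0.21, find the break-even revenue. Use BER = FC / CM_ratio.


Formula: BER = Fixed Costs / Contribution Margin Ratio
BER = $72990 / 0.21
BER = $347571.43 (to the nearest cent)

$347571.43


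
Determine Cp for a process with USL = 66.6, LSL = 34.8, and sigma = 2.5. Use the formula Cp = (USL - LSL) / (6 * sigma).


Cp = (66.6 - 34.8) / (6 * 2.5)

2.12


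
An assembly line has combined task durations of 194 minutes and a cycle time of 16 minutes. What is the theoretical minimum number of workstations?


Formula: N_min = ceil(Sum of Task Times / Cycle Time)
N_min = ceil(194 min / 16 min) = ceil(12.125)
N_min = 13 stations

13


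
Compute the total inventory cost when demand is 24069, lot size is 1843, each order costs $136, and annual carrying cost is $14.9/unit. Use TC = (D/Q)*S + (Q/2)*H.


TC = 24069/1843 * 136 + 1843/2 * 14.9

$15506.47


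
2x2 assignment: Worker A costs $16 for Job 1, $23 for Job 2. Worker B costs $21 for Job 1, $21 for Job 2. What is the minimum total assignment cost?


Option 1: A->1 + B->2 = $16 + $21 = $37
Option 2: A->2 + B->1 = $23 + $21 = $44
Min cost = min($37, $44) = $37

$37


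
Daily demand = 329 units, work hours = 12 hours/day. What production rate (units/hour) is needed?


Formula: Production Rate = Daily Demand / Available Hours
Rate = 329 units/day / 12 hours/day
Rate = 27.4 units/hour

27.4 units/hour


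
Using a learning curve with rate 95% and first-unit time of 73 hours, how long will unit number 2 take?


Formula: T_n = T_1 * (learning_rate)^(log2(n)) where learning_rate = rate/100
Doublings = log2(2) = 1
T_n = 73 * 0.95^1
T_n = 73 * 0.95 = 69.4 hours

69.4 hours


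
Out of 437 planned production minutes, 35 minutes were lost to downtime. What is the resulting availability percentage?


Formula: Availability = (Planned Time - Downtime) / Planned Time * 100
Uptime = 437 - 35 = 402 min
Availability = 402 / 437 * 100 = 92.0%

92.0%


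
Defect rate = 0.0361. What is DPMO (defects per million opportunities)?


DPMO = defect_rate * 1000000 = 0.0361 * 1000000

36100


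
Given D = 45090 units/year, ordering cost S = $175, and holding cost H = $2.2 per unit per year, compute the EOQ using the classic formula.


Formula: EOQ = sqrt(2 * D * S / H)
Numerator: 2 * 45090 * 175 = 15781500
2DS/H = 15781500 / 2.2 = 7173409.1
EOQ = sqrt(7173409.1) = 2678.3 units

2678.3 units


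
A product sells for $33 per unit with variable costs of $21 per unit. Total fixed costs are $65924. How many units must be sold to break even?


Formula: BEQ = Fixed Costs / (Price - Variable Cost)
Contribution margin = $33 - $21 = $12/unit
BEQ = ceil($65924 / $12/unit) = ceil(5493.67) = 5494 units

5494 units


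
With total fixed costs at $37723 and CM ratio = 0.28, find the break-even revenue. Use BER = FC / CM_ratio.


Formula: BER = Fixed Costs / Contribution Margin Ratio
BER = $37723 / 0.28
BER = $134725.00 (to the nearest cent)

$134725.00


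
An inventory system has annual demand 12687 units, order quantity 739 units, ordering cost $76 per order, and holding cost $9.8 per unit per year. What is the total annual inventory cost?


TC = 12687/739 * 76 + 739/2 * 9.8

$4925.85


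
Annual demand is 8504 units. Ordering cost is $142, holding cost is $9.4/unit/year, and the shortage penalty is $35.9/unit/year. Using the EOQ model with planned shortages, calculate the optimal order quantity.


Formula: EOQ* = sqrt(2DS/H) * sqrt((H+P)/P)
Base EOQ = sqrt(2*8504*142/9.4) = 506.88 units
Correction = sqrt((9.4+35.9)/35.9) = 1.12332
EOQ* = 506.88 * 1.12332 = 569.4 units

569.4 units
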